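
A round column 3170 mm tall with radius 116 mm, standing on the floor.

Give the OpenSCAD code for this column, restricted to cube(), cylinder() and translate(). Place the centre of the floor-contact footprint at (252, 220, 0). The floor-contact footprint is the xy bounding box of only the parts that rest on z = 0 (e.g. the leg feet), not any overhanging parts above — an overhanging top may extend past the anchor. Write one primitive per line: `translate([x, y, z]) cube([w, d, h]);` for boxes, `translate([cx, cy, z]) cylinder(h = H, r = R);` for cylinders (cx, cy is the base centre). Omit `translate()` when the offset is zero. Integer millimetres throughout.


translate([252, 220, 0]) cylinder(h = 3170, r = 116);


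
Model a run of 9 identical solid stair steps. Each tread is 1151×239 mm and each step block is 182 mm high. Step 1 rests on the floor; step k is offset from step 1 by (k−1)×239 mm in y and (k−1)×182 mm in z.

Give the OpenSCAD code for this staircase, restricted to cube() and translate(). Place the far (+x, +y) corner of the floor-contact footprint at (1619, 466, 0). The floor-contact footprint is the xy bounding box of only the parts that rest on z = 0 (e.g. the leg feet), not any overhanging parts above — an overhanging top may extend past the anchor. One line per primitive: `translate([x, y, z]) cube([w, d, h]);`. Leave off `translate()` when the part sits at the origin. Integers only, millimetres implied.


translate([468, 227, 0]) cube([1151, 239, 182]);
translate([468, 466, 182]) cube([1151, 239, 182]);
translate([468, 705, 364]) cube([1151, 239, 182]);
translate([468, 944, 546]) cube([1151, 239, 182]);
translate([468, 1183, 728]) cube([1151, 239, 182]);
translate([468, 1422, 910]) cube([1151, 239, 182]);
translate([468, 1661, 1092]) cube([1151, 239, 182]);
translate([468, 1900, 1274]) cube([1151, 239, 182]);
translate([468, 2139, 1456]) cube([1151, 239, 182]);


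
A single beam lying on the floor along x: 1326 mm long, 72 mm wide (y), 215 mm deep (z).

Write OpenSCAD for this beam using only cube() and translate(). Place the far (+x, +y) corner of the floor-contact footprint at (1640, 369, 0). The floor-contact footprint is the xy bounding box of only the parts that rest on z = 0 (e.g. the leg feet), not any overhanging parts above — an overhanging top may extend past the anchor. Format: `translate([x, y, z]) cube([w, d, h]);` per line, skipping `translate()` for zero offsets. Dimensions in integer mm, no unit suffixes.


translate([314, 297, 0]) cube([1326, 72, 215]);


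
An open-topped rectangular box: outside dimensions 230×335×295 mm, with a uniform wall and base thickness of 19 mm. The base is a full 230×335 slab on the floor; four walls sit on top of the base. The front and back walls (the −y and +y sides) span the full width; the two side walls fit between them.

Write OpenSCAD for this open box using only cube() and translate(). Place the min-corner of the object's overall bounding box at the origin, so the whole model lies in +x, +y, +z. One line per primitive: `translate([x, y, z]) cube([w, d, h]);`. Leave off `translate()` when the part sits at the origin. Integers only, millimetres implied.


cube([230, 335, 19]);
translate([0, 0, 19]) cube([230, 19, 276]);
translate([0, 316, 19]) cube([230, 19, 276]);
translate([0, 19, 19]) cube([19, 297, 276]);
translate([211, 19, 19]) cube([19, 297, 276]);


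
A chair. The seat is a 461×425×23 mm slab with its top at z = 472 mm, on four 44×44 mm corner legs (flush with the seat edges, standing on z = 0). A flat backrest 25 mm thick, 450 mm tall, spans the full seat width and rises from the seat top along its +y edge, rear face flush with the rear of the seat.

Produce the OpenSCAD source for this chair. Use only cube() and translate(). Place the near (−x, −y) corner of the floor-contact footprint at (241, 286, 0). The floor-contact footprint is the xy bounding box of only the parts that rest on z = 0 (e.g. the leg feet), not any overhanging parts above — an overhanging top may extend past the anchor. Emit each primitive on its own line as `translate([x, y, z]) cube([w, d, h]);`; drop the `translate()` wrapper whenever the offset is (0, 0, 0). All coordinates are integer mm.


translate([241, 286, 449]) cube([461, 425, 23]);
translate([241, 286, 0]) cube([44, 44, 449]);
translate([658, 286, 0]) cube([44, 44, 449]);
translate([241, 667, 0]) cube([44, 44, 449]);
translate([658, 667, 0]) cube([44, 44, 449]);
translate([241, 686, 472]) cube([461, 25, 450]);


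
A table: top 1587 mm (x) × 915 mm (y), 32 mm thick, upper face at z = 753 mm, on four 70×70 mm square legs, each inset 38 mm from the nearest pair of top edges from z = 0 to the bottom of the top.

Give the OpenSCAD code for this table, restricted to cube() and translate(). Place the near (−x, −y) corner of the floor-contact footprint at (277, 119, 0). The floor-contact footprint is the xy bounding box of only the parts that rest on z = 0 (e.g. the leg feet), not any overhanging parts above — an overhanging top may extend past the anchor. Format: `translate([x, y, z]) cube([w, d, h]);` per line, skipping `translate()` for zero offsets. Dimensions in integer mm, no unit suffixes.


translate([239, 81, 721]) cube([1587, 915, 32]);
translate([277, 119, 0]) cube([70, 70, 721]);
translate([1718, 119, 0]) cube([70, 70, 721]);
translate([277, 888, 0]) cube([70, 70, 721]);
translate([1718, 888, 0]) cube([70, 70, 721]);


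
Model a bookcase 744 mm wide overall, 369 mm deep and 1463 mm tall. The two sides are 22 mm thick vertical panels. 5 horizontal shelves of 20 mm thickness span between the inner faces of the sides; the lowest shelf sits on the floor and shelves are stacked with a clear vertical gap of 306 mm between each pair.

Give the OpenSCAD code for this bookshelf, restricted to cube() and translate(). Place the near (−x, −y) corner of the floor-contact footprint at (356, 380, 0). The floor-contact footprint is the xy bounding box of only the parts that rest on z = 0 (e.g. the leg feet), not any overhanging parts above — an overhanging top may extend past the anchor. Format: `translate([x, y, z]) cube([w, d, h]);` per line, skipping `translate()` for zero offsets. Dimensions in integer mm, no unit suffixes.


translate([356, 380, 0]) cube([22, 369, 1463]);
translate([1078, 380, 0]) cube([22, 369, 1463]);
translate([378, 380, 0]) cube([700, 369, 20]);
translate([378, 380, 326]) cube([700, 369, 20]);
translate([378, 380, 652]) cube([700, 369, 20]);
translate([378, 380, 978]) cube([700, 369, 20]);
translate([378, 380, 1304]) cube([700, 369, 20]);


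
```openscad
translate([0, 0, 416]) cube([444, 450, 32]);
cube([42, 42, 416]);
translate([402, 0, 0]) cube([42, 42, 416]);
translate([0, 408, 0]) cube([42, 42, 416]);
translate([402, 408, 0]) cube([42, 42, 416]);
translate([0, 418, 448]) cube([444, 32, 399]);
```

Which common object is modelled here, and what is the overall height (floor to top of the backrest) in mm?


A chair. The overall height is 847 mm.

A slab on four corner posts with a tall panel at the back — a chair. The seat slab sits at z = 416 with thickness 32, and the 399 mm backrest starts at the seat top, so the overall height is 416 + 32 + 399 = 847 mm.


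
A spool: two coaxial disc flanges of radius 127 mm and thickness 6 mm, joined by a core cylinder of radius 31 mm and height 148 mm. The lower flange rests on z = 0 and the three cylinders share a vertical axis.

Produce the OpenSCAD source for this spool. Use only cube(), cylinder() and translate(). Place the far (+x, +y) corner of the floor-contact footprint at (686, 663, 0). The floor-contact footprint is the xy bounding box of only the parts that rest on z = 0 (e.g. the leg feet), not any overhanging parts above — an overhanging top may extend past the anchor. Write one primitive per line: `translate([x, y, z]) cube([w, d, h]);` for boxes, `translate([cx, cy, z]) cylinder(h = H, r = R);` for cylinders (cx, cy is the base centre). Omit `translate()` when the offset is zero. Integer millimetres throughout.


translate([559, 536, 0]) cylinder(h = 6, r = 127);
translate([559, 536, 6]) cylinder(h = 148, r = 31);
translate([559, 536, 154]) cylinder(h = 6, r = 127);


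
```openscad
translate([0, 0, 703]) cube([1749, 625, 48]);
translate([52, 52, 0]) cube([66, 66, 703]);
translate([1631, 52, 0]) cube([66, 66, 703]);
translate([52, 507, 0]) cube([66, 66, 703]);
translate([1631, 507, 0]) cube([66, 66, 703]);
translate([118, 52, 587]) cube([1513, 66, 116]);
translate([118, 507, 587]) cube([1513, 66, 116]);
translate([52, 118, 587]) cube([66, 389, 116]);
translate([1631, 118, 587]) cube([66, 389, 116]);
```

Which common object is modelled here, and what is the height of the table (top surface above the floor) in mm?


A table. The table height is 751 mm.

A 1749×625×48 slab sits at z = 703 on four 66 mm square posts — a table. The top surface is at 703 + 48 = 751 mm.


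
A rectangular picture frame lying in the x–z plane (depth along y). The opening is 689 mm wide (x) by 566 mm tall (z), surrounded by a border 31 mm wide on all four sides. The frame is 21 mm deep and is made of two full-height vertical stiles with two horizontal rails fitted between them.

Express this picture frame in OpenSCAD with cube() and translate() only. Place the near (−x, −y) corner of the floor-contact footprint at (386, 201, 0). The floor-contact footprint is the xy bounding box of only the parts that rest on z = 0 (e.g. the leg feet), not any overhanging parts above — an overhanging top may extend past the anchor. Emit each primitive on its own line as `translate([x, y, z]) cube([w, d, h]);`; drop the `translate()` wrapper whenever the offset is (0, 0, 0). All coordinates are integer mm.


translate([386, 201, 0]) cube([31, 21, 628]);
translate([1106, 201, 0]) cube([31, 21, 628]);
translate([417, 201, 0]) cube([689, 21, 31]);
translate([417, 201, 597]) cube([689, 21, 31]);


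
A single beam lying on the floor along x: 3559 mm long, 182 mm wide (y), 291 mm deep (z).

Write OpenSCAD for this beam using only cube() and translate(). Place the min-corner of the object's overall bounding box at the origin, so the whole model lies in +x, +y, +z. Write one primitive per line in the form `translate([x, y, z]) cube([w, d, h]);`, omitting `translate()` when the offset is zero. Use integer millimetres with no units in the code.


cube([3559, 182, 291]);


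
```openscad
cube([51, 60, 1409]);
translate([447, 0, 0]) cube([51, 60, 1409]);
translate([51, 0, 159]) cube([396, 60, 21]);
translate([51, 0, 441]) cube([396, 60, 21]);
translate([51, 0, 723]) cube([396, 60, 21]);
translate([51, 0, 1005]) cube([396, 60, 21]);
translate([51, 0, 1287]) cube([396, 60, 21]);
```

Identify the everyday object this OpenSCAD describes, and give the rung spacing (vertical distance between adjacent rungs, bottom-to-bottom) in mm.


A ladder. The rung spacing is 282 mm.

Two tall 51×60 posts with 5 short bars between them — a ladder. Adjacent rungs sit at z = 159 and z = 441, so the spacing is 441 − 159 = 282 mm.


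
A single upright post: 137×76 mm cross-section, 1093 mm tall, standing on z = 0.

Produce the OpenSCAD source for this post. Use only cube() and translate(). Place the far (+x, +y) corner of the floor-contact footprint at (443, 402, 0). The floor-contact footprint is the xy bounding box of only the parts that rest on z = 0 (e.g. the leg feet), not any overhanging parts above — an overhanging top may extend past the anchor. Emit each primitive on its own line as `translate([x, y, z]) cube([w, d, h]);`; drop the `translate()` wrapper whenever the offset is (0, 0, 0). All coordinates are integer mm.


translate([306, 326, 0]) cube([137, 76, 1093]);


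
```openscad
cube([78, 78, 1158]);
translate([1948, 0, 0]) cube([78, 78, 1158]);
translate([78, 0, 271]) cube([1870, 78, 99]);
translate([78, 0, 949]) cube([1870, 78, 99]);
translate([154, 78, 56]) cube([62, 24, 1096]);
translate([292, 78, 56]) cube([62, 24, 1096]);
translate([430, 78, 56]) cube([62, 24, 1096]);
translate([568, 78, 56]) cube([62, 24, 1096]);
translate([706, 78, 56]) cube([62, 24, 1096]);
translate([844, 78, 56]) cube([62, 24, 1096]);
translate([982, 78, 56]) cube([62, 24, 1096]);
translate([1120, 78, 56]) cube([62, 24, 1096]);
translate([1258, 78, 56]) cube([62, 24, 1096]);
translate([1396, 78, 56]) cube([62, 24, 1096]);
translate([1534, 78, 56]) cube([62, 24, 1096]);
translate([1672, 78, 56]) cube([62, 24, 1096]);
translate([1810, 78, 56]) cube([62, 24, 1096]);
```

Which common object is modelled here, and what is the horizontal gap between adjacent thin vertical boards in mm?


A fence section. The picket gap is 76 mm.

Two posts, two rails, 13 pickets — a fence section. Span 1870 mm holds 13 pickets of 62 mm with 14 equal gaps: ⌊(1870 − 13·62) / 14⌋ = 76 mm.


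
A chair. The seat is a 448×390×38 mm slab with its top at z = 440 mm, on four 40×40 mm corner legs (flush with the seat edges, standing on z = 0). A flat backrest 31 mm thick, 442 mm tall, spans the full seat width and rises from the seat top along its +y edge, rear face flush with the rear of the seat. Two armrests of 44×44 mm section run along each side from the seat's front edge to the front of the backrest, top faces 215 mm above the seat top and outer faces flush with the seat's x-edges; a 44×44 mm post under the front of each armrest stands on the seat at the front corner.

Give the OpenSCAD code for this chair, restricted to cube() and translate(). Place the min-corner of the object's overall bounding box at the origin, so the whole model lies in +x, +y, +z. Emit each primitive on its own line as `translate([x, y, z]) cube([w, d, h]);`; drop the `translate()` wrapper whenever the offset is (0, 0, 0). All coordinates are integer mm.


translate([0, 0, 402]) cube([448, 390, 38]);
cube([40, 40, 402]);
translate([408, 0, 0]) cube([40, 40, 402]);
translate([0, 350, 0]) cube([40, 40, 402]);
translate([408, 350, 0]) cube([40, 40, 402]);
translate([0, 359, 440]) cube([448, 31, 442]);
translate([0, 0, 611]) cube([44, 359, 44]);
translate([404, 0, 611]) cube([44, 359, 44]);
translate([0, 0, 440]) cube([44, 44, 171]);
translate([404, 0, 440]) cube([44, 44, 171]);


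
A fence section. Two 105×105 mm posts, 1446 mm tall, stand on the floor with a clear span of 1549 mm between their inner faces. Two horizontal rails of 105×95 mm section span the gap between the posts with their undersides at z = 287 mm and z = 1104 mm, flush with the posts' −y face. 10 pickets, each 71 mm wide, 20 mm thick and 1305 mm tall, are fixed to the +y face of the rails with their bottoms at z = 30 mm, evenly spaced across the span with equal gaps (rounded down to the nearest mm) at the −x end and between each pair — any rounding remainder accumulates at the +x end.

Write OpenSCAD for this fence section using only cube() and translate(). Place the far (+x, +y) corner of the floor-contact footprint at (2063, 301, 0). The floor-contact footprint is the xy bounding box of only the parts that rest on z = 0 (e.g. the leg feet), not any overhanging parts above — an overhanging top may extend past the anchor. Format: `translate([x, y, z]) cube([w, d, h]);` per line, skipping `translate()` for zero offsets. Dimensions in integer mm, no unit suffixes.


translate([304, 196, 0]) cube([105, 105, 1446]);
translate([1958, 196, 0]) cube([105, 105, 1446]);
translate([409, 196, 287]) cube([1549, 105, 95]);
translate([409, 196, 1104]) cube([1549, 105, 95]);
translate([485, 301, 30]) cube([71, 20, 1305]);
translate([632, 301, 30]) cube([71, 20, 1305]);
translate([779, 301, 30]) cube([71, 20, 1305]);
translate([926, 301, 30]) cube([71, 20, 1305]);
translate([1073, 301, 30]) cube([71, 20, 1305]);
translate([1220, 301, 30]) cube([71, 20, 1305]);
translate([1367, 301, 30]) cube([71, 20, 1305]);
translate([1514, 301, 30]) cube([71, 20, 1305]);
translate([1661, 301, 30]) cube([71, 20, 1305]);
translate([1808, 301, 30]) cube([71, 20, 1305]);


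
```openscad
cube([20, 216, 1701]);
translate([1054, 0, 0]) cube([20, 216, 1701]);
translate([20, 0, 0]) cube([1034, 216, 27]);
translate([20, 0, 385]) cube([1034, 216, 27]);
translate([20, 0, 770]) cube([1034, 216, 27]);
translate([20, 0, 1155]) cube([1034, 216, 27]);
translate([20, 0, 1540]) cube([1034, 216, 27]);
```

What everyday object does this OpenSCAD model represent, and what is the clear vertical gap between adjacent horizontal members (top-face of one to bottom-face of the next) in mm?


A bookshelf. The clear shelf gap is 358 mm.

Two tall side panels with 5 horizontal boards between them — a bookshelf. The first two shelf undersides are at z = 0 and z = 385; with shelf thickness 27, the clear gap is 385 − 0 − 27 = 358 mm.


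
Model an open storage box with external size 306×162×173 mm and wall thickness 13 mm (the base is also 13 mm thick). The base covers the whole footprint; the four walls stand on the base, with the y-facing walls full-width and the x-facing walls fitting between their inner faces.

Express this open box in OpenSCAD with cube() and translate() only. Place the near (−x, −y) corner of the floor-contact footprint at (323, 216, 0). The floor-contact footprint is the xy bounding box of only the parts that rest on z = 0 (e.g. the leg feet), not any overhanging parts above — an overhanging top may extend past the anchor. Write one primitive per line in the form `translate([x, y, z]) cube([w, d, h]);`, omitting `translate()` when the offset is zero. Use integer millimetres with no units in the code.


translate([323, 216, 0]) cube([306, 162, 13]);
translate([323, 216, 13]) cube([306, 13, 160]);
translate([323, 365, 13]) cube([306, 13, 160]);
translate([323, 229, 13]) cube([13, 136, 160]);
translate([616, 229, 13]) cube([13, 136, 160]);


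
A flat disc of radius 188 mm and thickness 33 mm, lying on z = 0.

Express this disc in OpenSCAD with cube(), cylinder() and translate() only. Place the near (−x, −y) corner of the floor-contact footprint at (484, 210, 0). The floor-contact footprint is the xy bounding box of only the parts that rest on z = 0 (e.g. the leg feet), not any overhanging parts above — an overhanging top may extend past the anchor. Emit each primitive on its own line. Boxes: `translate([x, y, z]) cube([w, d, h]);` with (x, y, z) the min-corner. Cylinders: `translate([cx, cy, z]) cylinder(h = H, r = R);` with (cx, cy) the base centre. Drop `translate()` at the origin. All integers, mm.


translate([672, 398, 0]) cylinder(h = 33, r = 188);


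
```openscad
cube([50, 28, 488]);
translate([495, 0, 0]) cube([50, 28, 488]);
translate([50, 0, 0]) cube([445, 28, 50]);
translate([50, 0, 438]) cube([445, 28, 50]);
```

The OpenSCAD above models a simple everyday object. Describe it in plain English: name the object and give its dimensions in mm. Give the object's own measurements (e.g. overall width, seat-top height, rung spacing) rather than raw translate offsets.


A rectangular picture frame lying in the x–z plane (depth along y). The opening is 445 mm wide (x) by 388 mm tall (z), surrounded by a border 50 mm wide on all four sides. The frame is 28 mm deep and is made of two full-height vertical stiles with two horizontal rails fitted between them.


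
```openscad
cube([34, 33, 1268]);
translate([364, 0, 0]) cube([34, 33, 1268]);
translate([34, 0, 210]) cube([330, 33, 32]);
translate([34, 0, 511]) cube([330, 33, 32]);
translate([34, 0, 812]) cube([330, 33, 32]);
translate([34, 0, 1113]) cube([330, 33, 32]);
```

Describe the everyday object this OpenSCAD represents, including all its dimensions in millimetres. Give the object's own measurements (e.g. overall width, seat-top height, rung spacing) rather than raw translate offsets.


A straight ladder. Two 34×33 mm vertical rails, 1268 mm tall, stand 398 mm apart (outside-to-outside) with their front faces coplanar on the −y side. 4 rungs, each 33 mm deep and 32 mm tall, span between the inner faces of the rails, front faces flush with the rails. The lowest rung's underside is at z = 210 mm and rungs are spaced 301 mm apart (underside to underside).


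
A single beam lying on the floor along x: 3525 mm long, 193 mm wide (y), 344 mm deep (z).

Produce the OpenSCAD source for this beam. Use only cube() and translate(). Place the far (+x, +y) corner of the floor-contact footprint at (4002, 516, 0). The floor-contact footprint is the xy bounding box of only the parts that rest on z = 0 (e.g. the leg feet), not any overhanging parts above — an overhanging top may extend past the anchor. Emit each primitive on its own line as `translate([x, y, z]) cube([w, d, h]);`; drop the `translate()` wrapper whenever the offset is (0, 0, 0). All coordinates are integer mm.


translate([477, 323, 0]) cube([3525, 193, 344]);


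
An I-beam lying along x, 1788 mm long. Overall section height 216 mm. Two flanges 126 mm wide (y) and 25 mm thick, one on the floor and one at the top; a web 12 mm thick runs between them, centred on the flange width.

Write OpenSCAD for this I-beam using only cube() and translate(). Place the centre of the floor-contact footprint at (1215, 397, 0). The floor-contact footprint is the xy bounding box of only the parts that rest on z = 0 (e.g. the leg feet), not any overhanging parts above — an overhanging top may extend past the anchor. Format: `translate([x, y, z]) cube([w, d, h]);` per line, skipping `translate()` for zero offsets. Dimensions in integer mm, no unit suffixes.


translate([321, 334, 0]) cube([1788, 126, 25]);
translate([321, 391, 25]) cube([1788, 12, 166]);
translate([321, 334, 191]) cube([1788, 126, 25]);


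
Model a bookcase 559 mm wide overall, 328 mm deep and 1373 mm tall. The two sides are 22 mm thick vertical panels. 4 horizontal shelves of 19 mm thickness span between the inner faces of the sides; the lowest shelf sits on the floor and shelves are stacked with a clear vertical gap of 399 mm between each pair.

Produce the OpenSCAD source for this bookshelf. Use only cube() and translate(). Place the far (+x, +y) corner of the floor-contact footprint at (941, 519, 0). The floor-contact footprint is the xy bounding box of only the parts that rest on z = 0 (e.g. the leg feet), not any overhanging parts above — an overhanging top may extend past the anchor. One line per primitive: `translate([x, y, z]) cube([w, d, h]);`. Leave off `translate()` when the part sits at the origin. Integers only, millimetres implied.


translate([382, 191, 0]) cube([22, 328, 1373]);
translate([919, 191, 0]) cube([22, 328, 1373]);
translate([404, 191, 0]) cube([515, 328, 19]);
translate([404, 191, 418]) cube([515, 328, 19]);
translate([404, 191, 836]) cube([515, 328, 19]);
translate([404, 191, 1254]) cube([515, 328, 19]);


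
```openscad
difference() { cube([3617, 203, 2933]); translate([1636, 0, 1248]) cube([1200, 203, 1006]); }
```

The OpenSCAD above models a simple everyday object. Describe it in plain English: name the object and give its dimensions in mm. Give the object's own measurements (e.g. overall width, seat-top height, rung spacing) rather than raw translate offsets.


A wall 3617 mm long (x), 203 mm thick (y), 2933 mm tall, with a rectangular window opening cut through it. The opening is 1200 mm wide and 1006 mm tall; its sill is at z = 1248 mm and its near (−x) edge is 1636 mm from the wall's −x end. The opening passes through the full wall thickness.


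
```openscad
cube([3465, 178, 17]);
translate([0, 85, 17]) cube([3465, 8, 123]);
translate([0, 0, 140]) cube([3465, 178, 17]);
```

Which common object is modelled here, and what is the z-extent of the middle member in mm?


An I-beam. The web height is 123 mm.

Two wide flanges with a thin centred web — an I-beam. Overall 157 mm minus two 17 mm flanges gives a web of 157 − 2·17 = 123 mm.


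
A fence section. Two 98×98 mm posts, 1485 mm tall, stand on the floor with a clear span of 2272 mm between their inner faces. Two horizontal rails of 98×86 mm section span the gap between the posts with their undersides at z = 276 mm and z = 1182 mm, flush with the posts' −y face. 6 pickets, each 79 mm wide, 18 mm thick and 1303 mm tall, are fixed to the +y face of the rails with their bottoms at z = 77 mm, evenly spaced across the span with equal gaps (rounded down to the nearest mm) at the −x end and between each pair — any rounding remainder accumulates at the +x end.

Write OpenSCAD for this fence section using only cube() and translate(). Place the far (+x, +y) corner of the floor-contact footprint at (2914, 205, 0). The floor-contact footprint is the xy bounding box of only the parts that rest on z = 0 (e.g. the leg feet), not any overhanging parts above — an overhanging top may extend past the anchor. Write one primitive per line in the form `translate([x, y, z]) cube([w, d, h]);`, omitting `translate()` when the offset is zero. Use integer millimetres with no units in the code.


translate([446, 107, 0]) cube([98, 98, 1485]);
translate([2816, 107, 0]) cube([98, 98, 1485]);
translate([544, 107, 276]) cube([2272, 98, 86]);
translate([544, 107, 1182]) cube([2272, 98, 86]);
translate([800, 205, 77]) cube([79, 18, 1303]);
translate([1135, 205, 77]) cube([79, 18, 1303]);
translate([1470, 205, 77]) cube([79, 18, 1303]);
translate([1805, 205, 77]) cube([79, 18, 1303]);
translate([2140, 205, 77]) cube([79, 18, 1303]);
translate([2475, 205, 77]) cube([79, 18, 1303]);


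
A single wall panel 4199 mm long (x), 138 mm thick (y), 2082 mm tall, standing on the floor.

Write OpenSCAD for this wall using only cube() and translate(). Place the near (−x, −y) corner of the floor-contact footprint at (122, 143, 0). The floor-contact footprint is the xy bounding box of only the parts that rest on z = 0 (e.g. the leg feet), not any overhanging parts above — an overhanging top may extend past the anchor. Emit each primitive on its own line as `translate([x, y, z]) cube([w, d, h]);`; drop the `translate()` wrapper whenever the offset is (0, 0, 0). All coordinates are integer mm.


translate([122, 143, 0]) cube([4199, 138, 2082]);


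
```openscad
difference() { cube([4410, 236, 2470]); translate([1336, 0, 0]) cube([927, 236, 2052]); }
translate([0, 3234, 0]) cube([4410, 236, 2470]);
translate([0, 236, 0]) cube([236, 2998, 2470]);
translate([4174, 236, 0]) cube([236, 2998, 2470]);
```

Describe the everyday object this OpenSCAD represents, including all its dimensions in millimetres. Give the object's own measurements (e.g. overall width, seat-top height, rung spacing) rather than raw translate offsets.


A single room: four walls, each 2470 mm tall and 236 mm thick, enclosing an outside footprint 4410×3470 mm (x × y), no floor or roof. The front and back walls (−y and +y sides) run the full x-width; the side walls fit between their inner faces. A door opening 927 mm wide and 2052 mm tall is cut through the front wall from the floor up, its −x edge 1336 mm from the wall's −x end.


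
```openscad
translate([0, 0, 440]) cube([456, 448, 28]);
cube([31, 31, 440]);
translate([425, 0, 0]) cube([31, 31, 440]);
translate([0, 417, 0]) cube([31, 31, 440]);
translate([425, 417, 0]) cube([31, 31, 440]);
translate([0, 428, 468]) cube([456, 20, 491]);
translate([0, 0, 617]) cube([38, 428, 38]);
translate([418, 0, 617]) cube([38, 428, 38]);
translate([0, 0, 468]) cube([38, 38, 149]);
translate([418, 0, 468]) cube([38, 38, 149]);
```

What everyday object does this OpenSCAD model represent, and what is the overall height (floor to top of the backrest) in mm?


A chair. The overall height is 959 mm.

A slab on four corner posts with a tall panel at the back — a chair. The seat slab sits at z = 440 with thickness 28, and the 491 mm backrest starts at the seat top, so the overall height is 440 + 28 + 491 = 959 mm.


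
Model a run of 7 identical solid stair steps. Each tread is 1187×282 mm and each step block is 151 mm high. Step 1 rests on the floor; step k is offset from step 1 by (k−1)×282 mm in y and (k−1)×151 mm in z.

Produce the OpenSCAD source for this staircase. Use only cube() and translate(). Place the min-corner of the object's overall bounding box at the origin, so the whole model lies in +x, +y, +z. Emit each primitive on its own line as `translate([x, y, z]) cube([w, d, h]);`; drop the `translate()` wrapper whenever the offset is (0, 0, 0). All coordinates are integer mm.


cube([1187, 282, 151]);
translate([0, 282, 151]) cube([1187, 282, 151]);
translate([0, 564, 302]) cube([1187, 282, 151]);
translate([0, 846, 453]) cube([1187, 282, 151]);
translate([0, 1128, 604]) cube([1187, 282, 151]);
translate([0, 1410, 755]) cube([1187, 282, 151]);
translate([0, 1692, 906]) cube([1187, 282, 151]);


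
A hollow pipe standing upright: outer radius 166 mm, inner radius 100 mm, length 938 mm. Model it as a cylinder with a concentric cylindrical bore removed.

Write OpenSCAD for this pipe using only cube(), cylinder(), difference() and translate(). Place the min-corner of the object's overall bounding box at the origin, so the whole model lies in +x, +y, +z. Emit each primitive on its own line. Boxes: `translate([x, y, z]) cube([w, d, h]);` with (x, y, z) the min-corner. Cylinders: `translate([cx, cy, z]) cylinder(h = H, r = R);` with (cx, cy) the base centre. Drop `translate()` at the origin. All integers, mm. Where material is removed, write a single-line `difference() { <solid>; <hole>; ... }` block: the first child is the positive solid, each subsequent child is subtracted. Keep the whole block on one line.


difference() { translate([166, 166, 0]) cylinder(h = 938, r = 166); translate([166, 166, 0]) cylinder(h = 938, r = 100); }


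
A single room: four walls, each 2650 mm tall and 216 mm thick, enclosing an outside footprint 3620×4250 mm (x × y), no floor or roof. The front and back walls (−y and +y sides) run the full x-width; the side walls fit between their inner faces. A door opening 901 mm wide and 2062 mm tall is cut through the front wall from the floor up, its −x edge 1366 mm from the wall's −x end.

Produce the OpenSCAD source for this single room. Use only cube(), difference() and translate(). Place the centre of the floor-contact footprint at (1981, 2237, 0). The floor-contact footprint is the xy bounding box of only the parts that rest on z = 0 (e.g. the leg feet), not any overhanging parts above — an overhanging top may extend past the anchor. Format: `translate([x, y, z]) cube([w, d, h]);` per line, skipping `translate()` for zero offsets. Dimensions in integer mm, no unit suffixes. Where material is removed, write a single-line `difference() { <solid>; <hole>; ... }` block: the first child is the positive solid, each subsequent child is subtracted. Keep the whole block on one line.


difference() { translate([171, 112, 0]) cube([3620, 216, 2650]); translate([1537, 112, 0]) cube([901, 216, 2062]); }
translate([171, 4146, 0]) cube([3620, 216, 2650]);
translate([171, 328, 0]) cube([216, 3818, 2650]);
translate([3575, 328, 0]) cube([216, 3818, 2650]);


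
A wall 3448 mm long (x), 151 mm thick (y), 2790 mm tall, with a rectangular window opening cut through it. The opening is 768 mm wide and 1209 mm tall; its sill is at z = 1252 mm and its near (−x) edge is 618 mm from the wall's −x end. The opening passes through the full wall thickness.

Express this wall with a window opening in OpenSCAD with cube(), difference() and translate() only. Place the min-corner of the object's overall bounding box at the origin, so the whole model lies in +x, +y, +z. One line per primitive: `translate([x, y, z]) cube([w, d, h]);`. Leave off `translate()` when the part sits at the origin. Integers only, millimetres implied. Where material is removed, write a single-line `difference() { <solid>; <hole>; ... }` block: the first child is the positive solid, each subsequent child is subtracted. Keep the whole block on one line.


difference() { cube([3448, 151, 2790]); translate([618, 0, 1252]) cube([768, 151, 1209]); }


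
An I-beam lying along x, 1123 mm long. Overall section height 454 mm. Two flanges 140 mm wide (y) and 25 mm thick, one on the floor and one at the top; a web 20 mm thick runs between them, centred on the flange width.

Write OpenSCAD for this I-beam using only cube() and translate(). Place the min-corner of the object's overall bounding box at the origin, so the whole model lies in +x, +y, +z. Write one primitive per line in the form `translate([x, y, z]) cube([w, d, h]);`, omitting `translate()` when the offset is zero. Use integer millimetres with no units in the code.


cube([1123, 140, 25]);
translate([0, 60, 25]) cube([1123, 20, 404]);
translate([0, 0, 429]) cube([1123, 140, 25]);


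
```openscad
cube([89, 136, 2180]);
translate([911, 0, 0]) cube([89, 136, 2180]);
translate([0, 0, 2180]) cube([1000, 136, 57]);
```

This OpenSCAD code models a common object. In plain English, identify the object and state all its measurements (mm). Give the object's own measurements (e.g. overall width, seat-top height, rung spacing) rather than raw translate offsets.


A door frame. The clear opening is 822 mm wide and 2180 mm high. Two 89 mm wide jambs, 136 mm deep, stand either side of the opening from the floor to the top of the opening. A 57 mm thick head sits across the top of both jambs, spanning the full outside width of the frame.


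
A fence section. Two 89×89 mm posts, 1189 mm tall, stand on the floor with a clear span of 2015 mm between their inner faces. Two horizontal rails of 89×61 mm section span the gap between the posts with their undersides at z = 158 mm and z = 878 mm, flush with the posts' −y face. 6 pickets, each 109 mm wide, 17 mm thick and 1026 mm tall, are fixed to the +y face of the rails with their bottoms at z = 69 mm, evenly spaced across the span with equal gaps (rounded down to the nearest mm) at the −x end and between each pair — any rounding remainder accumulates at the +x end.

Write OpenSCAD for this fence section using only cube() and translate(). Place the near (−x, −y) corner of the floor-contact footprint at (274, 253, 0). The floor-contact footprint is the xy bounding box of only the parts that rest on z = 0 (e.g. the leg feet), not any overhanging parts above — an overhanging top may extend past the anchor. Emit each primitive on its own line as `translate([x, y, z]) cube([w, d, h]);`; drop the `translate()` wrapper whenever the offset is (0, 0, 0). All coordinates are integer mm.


translate([274, 253, 0]) cube([89, 89, 1189]);
translate([2378, 253, 0]) cube([89, 89, 1189]);
translate([363, 253, 158]) cube([2015, 89, 61]);
translate([363, 253, 878]) cube([2015, 89, 61]);
translate([557, 342, 69]) cube([109, 17, 1026]);
translate([860, 342, 69]) cube([109, 17, 1026]);
translate([1163, 342, 69]) cube([109, 17, 1026]);
translate([1466, 342, 69]) cube([109, 17, 1026]);
translate([1769, 342, 69]) cube([109, 17, 1026]);
translate([2072, 342, 69]) cube([109, 17, 1026]);


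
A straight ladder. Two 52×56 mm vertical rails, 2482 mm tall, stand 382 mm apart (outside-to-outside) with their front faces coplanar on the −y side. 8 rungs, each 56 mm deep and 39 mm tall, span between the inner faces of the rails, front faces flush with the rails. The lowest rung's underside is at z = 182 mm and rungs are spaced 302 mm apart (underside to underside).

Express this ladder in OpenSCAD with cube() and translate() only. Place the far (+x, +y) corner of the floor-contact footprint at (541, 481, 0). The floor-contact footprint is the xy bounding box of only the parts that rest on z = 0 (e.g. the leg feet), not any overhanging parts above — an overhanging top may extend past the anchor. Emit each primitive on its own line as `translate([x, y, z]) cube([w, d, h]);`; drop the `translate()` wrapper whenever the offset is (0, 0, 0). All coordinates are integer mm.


translate([159, 425, 0]) cube([52, 56, 2482]);
translate([489, 425, 0]) cube([52, 56, 2482]);
translate([211, 425, 182]) cube([278, 56, 39]);
translate([211, 425, 484]) cube([278, 56, 39]);
translate([211, 425, 786]) cube([278, 56, 39]);
translate([211, 425, 1088]) cube([278, 56, 39]);
translate([211, 425, 1390]) cube([278, 56, 39]);
translate([211, 425, 1692]) cube([278, 56, 39]);
translate([211, 425, 1994]) cube([278, 56, 39]);
translate([211, 425, 2296]) cube([278, 56, 39]);


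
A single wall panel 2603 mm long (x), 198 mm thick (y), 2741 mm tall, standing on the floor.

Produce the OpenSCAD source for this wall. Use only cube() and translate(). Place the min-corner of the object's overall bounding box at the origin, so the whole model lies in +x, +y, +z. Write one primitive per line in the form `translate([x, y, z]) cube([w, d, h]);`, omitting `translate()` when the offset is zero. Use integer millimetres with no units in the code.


cube([2603, 198, 2741]);


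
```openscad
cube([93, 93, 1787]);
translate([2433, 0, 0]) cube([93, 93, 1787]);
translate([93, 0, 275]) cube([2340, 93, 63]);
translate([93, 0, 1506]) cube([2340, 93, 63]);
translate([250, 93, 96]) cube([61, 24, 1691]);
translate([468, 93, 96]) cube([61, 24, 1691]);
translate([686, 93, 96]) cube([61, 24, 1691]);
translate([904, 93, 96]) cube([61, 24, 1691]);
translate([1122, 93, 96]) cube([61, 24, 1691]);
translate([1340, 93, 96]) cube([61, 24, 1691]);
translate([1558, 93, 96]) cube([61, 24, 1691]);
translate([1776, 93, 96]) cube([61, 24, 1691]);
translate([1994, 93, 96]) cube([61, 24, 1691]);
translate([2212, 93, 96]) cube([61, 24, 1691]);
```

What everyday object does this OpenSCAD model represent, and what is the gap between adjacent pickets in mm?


A fence section. The picket gap is 157 mm.

Two posts, two rails, 10 pickets — a fence section. Span 2340 mm holds 10 pickets of 61 mm with 11 equal gaps: ⌊(2340 − 10·61) / 11⌋ = 157 mm.


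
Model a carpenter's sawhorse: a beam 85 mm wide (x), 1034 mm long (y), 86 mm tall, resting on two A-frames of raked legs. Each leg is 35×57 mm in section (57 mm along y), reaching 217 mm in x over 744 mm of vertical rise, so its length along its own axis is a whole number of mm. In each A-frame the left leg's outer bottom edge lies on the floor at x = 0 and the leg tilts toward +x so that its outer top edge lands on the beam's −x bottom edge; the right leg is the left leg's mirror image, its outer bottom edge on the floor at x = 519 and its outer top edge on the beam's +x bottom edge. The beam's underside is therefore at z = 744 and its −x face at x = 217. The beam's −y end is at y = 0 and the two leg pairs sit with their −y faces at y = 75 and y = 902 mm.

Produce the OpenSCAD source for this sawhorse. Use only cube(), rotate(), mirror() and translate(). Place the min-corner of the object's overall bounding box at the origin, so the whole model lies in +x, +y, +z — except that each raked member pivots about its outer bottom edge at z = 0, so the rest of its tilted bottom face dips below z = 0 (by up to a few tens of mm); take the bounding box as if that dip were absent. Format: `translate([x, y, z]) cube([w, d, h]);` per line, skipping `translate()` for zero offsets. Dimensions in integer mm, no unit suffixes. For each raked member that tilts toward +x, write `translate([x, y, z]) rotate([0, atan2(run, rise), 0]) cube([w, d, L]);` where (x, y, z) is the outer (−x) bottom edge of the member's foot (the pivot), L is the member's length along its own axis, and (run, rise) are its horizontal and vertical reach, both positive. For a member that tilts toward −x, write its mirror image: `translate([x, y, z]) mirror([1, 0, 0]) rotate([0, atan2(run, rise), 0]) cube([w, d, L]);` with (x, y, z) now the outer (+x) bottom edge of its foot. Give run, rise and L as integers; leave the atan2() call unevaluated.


// leg length = √(217² + 744²) = 775
// right-leg outer foot x = 2·217 + 85 = 519
// beam min-corner = (217, 0, 744)
translate([217, 0, 744]) cube([85, 1034, 86]);
translate([0, 75, 0]) rotate([0, atan2(217, 744), 0]) cube([35, 57, 775]);
translate([519, 75, 0]) mirror([1, 0, 0]) rotate([0, atan2(217, 744), 0]) cube([35, 57, 775]);
translate([0, 902, 0]) rotate([0, atan2(217, 744), 0]) cube([35, 57, 775]);
translate([519, 902, 0]) mirror([1, 0, 0]) rotate([0, atan2(217, 744), 0]) cube([35, 57, 775]);


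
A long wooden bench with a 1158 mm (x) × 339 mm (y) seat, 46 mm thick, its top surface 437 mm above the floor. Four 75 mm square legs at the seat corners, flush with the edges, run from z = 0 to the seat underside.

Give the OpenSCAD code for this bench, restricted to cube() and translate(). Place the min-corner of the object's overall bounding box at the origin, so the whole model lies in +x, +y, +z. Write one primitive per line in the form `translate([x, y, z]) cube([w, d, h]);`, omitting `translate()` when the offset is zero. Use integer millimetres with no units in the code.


translate([0, 0, 391]) cube([1158, 339, 46]);
cube([75, 75, 391]);
translate([0, 264, 0]) cube([75, 75, 391]);
translate([1083, 0, 0]) cube([75, 75, 391]);
translate([1083, 264, 0]) cube([75, 75, 391]);
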